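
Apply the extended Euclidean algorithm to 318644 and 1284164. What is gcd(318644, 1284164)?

Repeated division:
1284164 = 4×318644 + 9588
318644 = 33×9588 + 2240
9588 = 4×2240 + 628
2240 = 3×628 + 356
628 = 1×356 + 272
356 = 1×272 + 84
272 = 3×84 + 20
84 = 4×20 + 4
20 = 5×4 + 0
gcd(318644, 1284164) = 4.
Back-substituting:
4 = 84 − 4·20
4 = −4·272 + 13·84
4 = 13·356 − 17·272
4 = −17·628 + 30·356
4 = 30·2240 − 107·628
4 = −107·9588 + 458·2240
4 = 458·318644 − 15221·9588
4 = −15221·1284164 + 61342·318644
So 4 = (-15221)·1284164 + (61342)·318644.

4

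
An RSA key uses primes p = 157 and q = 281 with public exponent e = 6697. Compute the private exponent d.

28633

φ(n) = (p−1)(q−1) = 156·280 = 43680.
Need d with 6697·d ≡ 1 (mod 43680). Apply the extended Euclidean algorithm:
43680 = 6·6697 + 3498
6697 = 1·3498 + 3199
3498 = 1·3199 + 299
3199 = 10·299 + 209
299 = 1·209 + 90
209 = 2·90 + 29
90 = 3·29 + 3
29 = 9·3 + 2
3 = 1·2 + 1
2 = 2·1 + 0
Back-substitute:
1 = 3 − 2
1 = −29 + 10·3
1 = 10·90 − 31·29
1 = −31·209 + 72·90
1 = 72·299 − 103·209
1 = −103·3199 + 1102·299
1 = 1102·3498 − 1205·3199
1 = −1205·6697 + 2307·3498
1 = 2307·43680 − 15047·6697
So 6697·(-15047) ≡ 1 (mod 43680), hence d ≡ -15047 ≡ 28633 (mod 43680).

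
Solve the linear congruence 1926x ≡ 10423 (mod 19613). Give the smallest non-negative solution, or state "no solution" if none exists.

18651

First find gcd(1926, 19613):
19613 = 10×1926 + 353
1926 = 5×353 + 161
353 = 2×161 + 31
161 = 5×31 + 6
31 = 5×6 + 1
6 = 6×1 + 0
gcd = 1, so a unique solution mod 19613 exists.
Back-substitute for the Bézout coefficients:
1 = 31 − 5·6
1 = −5·161 + 26·31
1 = 26·353 − 57·161
1 = −57·1926 + 311·353
1 = 311·19613 − 3167·1926
So 1926·(-3167) ≡ 1 (mod 19613), giving 1926⁻¹ ≡ 16446.
x ≡ 1926⁻¹·10423 ≡ 16446·10423 ≡ 18651 (mod 19613).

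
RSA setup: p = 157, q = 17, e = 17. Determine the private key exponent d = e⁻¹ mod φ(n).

881

φ(n) = (p−1)(q−1) = 156·16 = 2496.
Need d with 17·d ≡ 1 (mod 2496). Apply the extended Euclidean algorithm:
2496 = 146*17 + 14
17 = 1*14 + 3
14 = 4*3 + 2
3 = 1*2 + 1
2 = 2*1 + 0
Back-substitute:
1 = 3 − 2
1 = −14 + 5·3
1 = 5·17 − 6·14
1 = −6·2496 + 881·17
So 17·881 ≡ 1 (mod 2496), hence d = 881.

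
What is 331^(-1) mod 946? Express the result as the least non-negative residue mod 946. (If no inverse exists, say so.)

463

Apply the Euclidean algorithm to 946 and 331:
946 = 2×331 + 284
331 = 1×284 + 47
284 = 6×47 + 2
47 = 23×2 + 1
2 = 2×1 + 0
The gcd is 1. Working backward:
1 = 47 − 23·2
1 = −23·284 + 139·47
1 = 139·331 − 162·284
1 = −162·946 + 463·331
So 331·463 ≡ 1 (mod 946).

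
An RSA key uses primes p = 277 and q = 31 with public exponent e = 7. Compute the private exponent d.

1183

φ(n) = (p−1)(q−1) = 276·30 = 8280.
Need d with 7·d ≡ 1 (mod 8280). Apply the extended Euclidean algorithm:
8280 = 1182·7 + 6
7 = 1·6 + 1
6 = 6·1 + 0
Back-substitute:
1 = 7 − 6
1 = −8280 + 1183·7
So 7·1183 ≡ 1 (mod 8280), hence d = 1183.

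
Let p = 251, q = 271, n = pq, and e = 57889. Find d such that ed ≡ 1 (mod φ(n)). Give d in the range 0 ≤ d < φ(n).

φ(n) = (p−1)(q−1) = 250·270 = 67500.
Need d with 57889·d ≡ 1 (mod 67500). Apply the extended Euclidean algorithm:
67500 = 1×57889 + 9611
57889 = 6×9611 + 223
9611 = 43×223 + 22
223 = 10×22 + 3
22 = 7×3 + 1
3 = 3×1 + 0
Back-substitute:
1 = 22 − 7·3
1 = −7·223 + 71·22
1 = 71·9611 − 3060·223
1 = −3060·57889 + 18431·9611
1 = 18431·67500 − 21491·57889
So 57889·(-21491) ≡ 1 (mod 67500), hence d ≡ -21491 ≡ 46009 (mod 67500).

46009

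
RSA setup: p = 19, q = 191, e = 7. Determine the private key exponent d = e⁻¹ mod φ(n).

φ(n) = (p−1)(q−1) = 18·190 = 3420.
Need d with 7·d ≡ 1 (mod 3420). Apply the extended Euclidean algorithm:
3420 = 488*7 + 4
7 = 1*4 + 3
4 = 1*3 + 1
3 = 3*1 + 0
Back-substitute:
1 = 4 − 3
1 = −7 + 2·4
1 = 2·3420 − 977·7
So 7·(-977) ≡ 1 (mod 3420), hence d ≡ -977 ≡ 2443 (mod 3420).

2443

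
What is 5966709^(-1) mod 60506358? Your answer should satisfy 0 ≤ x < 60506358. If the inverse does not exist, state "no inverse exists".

Euclidean algorithm on 60506358, 5966709:
60506358 = 10*5966709 + 839268
5966709 = 7*839268 + 91833
839268 = 9*91833 + 12771
91833 = 7*12771 + 2436
12771 = 5*2436 + 591
2436 = 4*591 + 72
591 = 8*72 + 15
72 = 4*15 + 12
15 = 1*12 + 3
12 = 4*3 + 0
The gcd is 3, not 1, hence no inverse exists.

no inverse exists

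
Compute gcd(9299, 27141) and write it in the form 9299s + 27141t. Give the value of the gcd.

Euclidean algorithm:
27141 = 2·9299 + 8543
9299 = 1·8543 + 756
8543 = 11·756 + 227
756 = 3·227 + 75
227 = 3·75 + 2
75 = 37·2 + 1
2 = 2·1 + 0
gcd(9299, 27141) = 1.
Working backward:
1 = 75 − 37·2
1 = −37·227 + 112·75
1 = 112·756 − 373·227
1 = −373·8543 + 4215·756
1 = 4215·9299 − 4588·8543
1 = −4588·27141 + 13391·9299
So 1 = (-4588)·27141 + (13391)·9299.

1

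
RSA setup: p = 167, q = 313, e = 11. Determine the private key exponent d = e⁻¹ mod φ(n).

φ(n) = (p−1)(q−1) = 166·312 = 51792.
Need d with 11·d ≡ 1 (mod 51792). Apply the extended Euclidean algorithm:
51792 = 4708×11 + 4
11 = 2×4 + 3
4 = 1×3 + 1
3 = 3×1 + 0
Back-substitute:
1 = 4 − 3
1 = −11 + 3·4
1 = 3·51792 − 14125·11
So 11·(-14125) ≡ 1 (mod 51792), hence d ≡ -14125 ≡ 37667 (mod 51792).

37667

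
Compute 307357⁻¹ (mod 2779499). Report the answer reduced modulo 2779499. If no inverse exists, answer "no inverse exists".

1918620

Extended Euclidean algorithm:
2779499 = 9*307357 + 13286
307357 = 23*13286 + 1779
13286 = 7*1779 + 833
1779 = 2*833 + 113
833 = 7*113 + 42
113 = 2*42 + 29
42 = 1*29 + 13
29 = 2*13 + 3
13 = 4*3 + 1
3 = 3*1 + 0
Since gcd(307357, 2779499) = 1, back-substitute to write 1 as a combination:
1 = 13 − 4·3
1 = −4·29 + 9·13
1 = 9·42 − 13·29
1 = −13·113 + 35·42
1 = 35·833 − 258·113
1 = −258·1779 + 551·833
1 = 551·13286 − 4115·1779
1 = −4115·307357 + 95196·13286
1 = 95196·2779499 − 860879·307357
Thus 307357·(-860879) ≡ 1 (mod 2779499); reducing, -860879 mod 2779499 = 1918620.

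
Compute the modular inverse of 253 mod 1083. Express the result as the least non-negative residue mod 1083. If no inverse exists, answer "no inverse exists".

Extended Euclidean algorithm:
1083 = 4*253 + 71
253 = 3*71 + 40
71 = 1*40 + 31
40 = 1*31 + 9
31 = 3*9 + 4
9 = 2*4 + 1
4 = 4*1 + 0
gcd = 1, so the inverse exists. Back-substitute:
1 = 9 − 2·4
1 = −2·31 + 7·9
1 = 7·40 − 9·31
1 = −9·71 + 16·40
1 = 16·253 − 57·71
1 = −57·1083 + 244·253
So 253·244 ≡ 1 (mod 1083).

244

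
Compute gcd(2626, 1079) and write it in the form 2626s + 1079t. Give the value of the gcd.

Euclidean algorithm:
2626 = 2·1079 + 468
1079 = 2·468 + 143
468 = 3·143 + 39
143 = 3·39 + 26
39 = 1·26 + 13
26 = 2·13 + 0
gcd(2626, 1079) = 13.
Working backward:
13 = 39 − 26
13 = −143 + 4·39
13 = 4·468 − 13·143
13 = −13·1079 + 30·468
13 = 30·2626 − 73·1079
So 13 = (30)·2626 + (-73)·1079.

13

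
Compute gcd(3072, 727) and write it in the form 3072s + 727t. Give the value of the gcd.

1

Repeated division:
3072 = 4*727 + 164
727 = 4*164 + 71
164 = 2*71 + 22
71 = 3*22 + 5
22 = 4*5 + 2
5 = 2*2 + 1
2 = 2*1 + 0
gcd(3072, 727) = 1.
Working backward:
1 = 5 − 2·2
1 = −2·22 + 9·5
1 = 9·71 − 29·22
1 = −29·164 + 67·71
1 = 67·727 − 297·164
1 = −297·3072 + 1255·727
So 1 = (-297)·3072 + (1255)·727.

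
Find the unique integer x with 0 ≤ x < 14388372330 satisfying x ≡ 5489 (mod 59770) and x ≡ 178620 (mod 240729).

3447658629

Write x = 5489 + 59770·k. Then 59770·k ≡ 178620 − 5489 ≡ 173131 (mod 240729).
Need 59770⁻¹ mod 240729. Extended Euclid on (240729, 59770):
240729 = 4×59770 + 1649
59770 = 36×1649 + 406
1649 = 4×406 + 25
406 = 16×25 + 6
25 = 4×6 + 1
6 = 6×1 + 0
Back-substitute:
1 = 25 − 4·6
1 = −4·406 + 65·25
1 = 65·1649 − 264·406
1 = −264·59770 + 9569·1649
1 = 9569·240729 − 38540·59770
59770⁻¹ ≡ 202189 (mod 240729), so k ≡ 202189·173131 ≡ 57682 (mod 240729).
x = 5489 + 59770·57682 = 3447658629.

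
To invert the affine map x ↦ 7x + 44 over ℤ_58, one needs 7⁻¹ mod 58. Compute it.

gcd(58, 7) by repeated division:
58 = 8×7 + 2
7 = 3×2 + 1
2 = 2×1 + 0
Since gcd(7, 58) = 1, back-substitute to write 1 as a combination:
1 = 7 − 3·2
1 = −3·58 + 25·7
So 7·25 ≡ 1 (mod 58).

25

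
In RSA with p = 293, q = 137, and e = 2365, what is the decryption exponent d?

φ(n) = (p−1)(q−1) = 292·136 = 39712.
Need d with 2365·d ≡ 1 (mod 39712). Apply the extended Euclidean algorithm:
39712 = 16*2365 + 1872
2365 = 1*1872 + 493
1872 = 3*493 + 393
493 = 1*393 + 100
393 = 3*100 + 93
100 = 1*93 + 7
93 = 13*7 + 2
7 = 3*2 + 1
2 = 2*1 + 0
Back-substitute:
1 = 7 − 3·2
1 = −3·93 + 40·7
1 = 40·100 − 43·93
1 = −43·393 + 169·100
1 = 169·493 − 212·393
1 = −212·1872 + 805·493
1 = 805·2365 − 1017·1872
1 = −1017·39712 + 17077·2365
So 2365·17077 ≡ 1 (mod 39712), hence d = 17077.

17077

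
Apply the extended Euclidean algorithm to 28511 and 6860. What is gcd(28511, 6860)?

Euclidean algorithm:
28511 = 4×6860 + 1071
6860 = 6×1071 + 434
1071 = 2×434 + 203
434 = 2×203 + 28
203 = 7×28 + 7
28 = 4×7 + 0
gcd(28511, 6860) = 7.
Working backward:
7 = 203 − 7·28
7 = −7·434 + 15·203
7 = 15·1071 − 37·434
7 = −37·6860 + 237·1071
7 = 237·28511 − 985·6860
So 7 = (237)·28511 + (-985)·6860.

7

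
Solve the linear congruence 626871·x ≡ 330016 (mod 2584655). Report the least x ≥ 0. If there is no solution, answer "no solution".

932416

First find gcd(626871, 2584655):
2584655 = 4·626871 + 77171
626871 = 8·77171 + 9503
77171 = 8·9503 + 1147
9503 = 8·1147 + 327
1147 = 3·327 + 166
327 = 1·166 + 161
166 = 1·161 + 5
161 = 32·5 + 1
5 = 5·1 + 0
gcd = 1, so a unique solution mod 2584655 exists.
Back-substitute for the Bézout coefficients:
1 = 161 − 32·5
1 = −32·166 + 33·161
1 = 33·327 − 65·166
1 = −65·1147 + 228·327
1 = 228·9503 − 1889·1147
1 = −1889·77171 + 15340·9503
1 = 15340·626871 − 124609·77171
1 = −124609·2584655 + 513776·626871
So 626871·(513776) ≡ 1 (mod 2584655), giving 626871⁻¹ ≡ 513776.
x ≡ 626871⁻¹·330016 ≡ 513776·330016 ≡ 932416 (mod 2584655).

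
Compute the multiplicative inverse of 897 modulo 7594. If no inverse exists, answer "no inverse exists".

4233

Extended Euclidean algorithm:
7594 = 8·897 + 418
897 = 2·418 + 61
418 = 6·61 + 52
61 = 1·52 + 9
52 = 5·9 + 7
9 = 1·7 + 2
7 = 3·2 + 1
2 = 2·1 + 0
The gcd is 1. Working backward:
1 = 7 − 3·2
1 = −3·9 + 4·7
1 = 4·52 − 23·9
1 = −23·61 + 27·52
1 = 27·418 − 185·61
1 = −185·897 + 397·418
1 = 397·7594 − 3361·897
Hence 897⁻¹ ≡ -3361 ≡ 4233 (mod 7594).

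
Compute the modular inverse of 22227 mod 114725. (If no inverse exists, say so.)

gcd(114725, 22227) by repeated division:
114725 = 5*22227 + 3590
22227 = 6*3590 + 687
3590 = 5*687 + 155
687 = 4*155 + 67
155 = 2*67 + 21
67 = 3*21 + 4
21 = 5*4 + 1
4 = 4*1 + 0
The gcd is 1. Working backward:
1 = 21 − 5·4
1 = −5·67 + 16·21
1 = 16·155 − 37·67
1 = −37·687 + 164·155
1 = 164·3590 − 857·687
1 = −857·22227 + 5306·3590
1 = 5306·114725 − 27387·22227
So 22227·(-27387) ≡ 1 (mod 114725), and -27387 ≡ 87338 (mod 114725).

87338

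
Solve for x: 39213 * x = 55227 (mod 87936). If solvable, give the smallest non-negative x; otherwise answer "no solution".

First find gcd(39213, 87936):
87936 = 2*39213 + 9510
39213 = 4*9510 + 1173
9510 = 8*1173 + 126
1173 = 9*126 + 39
126 = 3*39 + 9
39 = 4*9 + 3
9 = 3*3 + 0
gcd = 3 and 3 | 55227, so solutions exist. Divide through by 3: 13071x ≡ 18409 (mod 29312).
Now find 13071⁻¹ mod 29312:
29312 = 2·13071 + 3170
13071 = 4·3170 + 391
3170 = 8·391 + 42
391 = 9·42 + 13
42 = 3·13 + 3
13 = 4·3 + 1
3 = 3·1 + 0
Back-substitute:
1 = 13 − 4·3
1 = −4·42 + 13·13
1 = 13·391 − 121·42
1 = −121·3170 + 981·391
1 = 981·13071 − 4045·3170
1 = −4045·29312 + 9071·13071
So 13071⁻¹ ≡ 9071 (mod 29312).
Then x ≡ 9071·18409 ≡ 26887 (mod 29312); the smallest non-negative solution is x = 26887.

26887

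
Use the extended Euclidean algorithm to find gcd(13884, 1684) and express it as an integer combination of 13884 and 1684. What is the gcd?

4

Repeated division:
13884 = 8*1684 + 412
1684 = 4*412 + 36
412 = 11*36 + 16
36 = 2*16 + 4
16 = 4*4 + 0
gcd(13884, 1684) = 4.
Express as a combination:
4 = 36 − 2·16
4 = −2·412 + 23·36
4 = 23·1684 − 94·412
4 = −94·13884 + 775·1684
So 4 = (-94)·13884 + (775)·1684.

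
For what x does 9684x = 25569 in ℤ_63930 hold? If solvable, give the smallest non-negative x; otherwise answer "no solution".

no solution

gcd(9684, 63930):
63930 = 6×9684 + 5826
9684 = 1×5826 + 3858
5826 = 1×3858 + 1968
3858 = 1×1968 + 1890
1968 = 1×1890 + 78
1890 = 24×78 + 18
78 = 4×18 + 6
18 = 3×6 + 0
gcd = 6, but 6 ∤ 25569, so the congruence has no solution.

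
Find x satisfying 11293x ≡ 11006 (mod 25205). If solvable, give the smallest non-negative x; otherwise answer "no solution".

7402

First find gcd(11293, 25205):
25205 = 2*11293 + 2619
11293 = 4*2619 + 817
2619 = 3*817 + 168
817 = 4*168 + 145
168 = 1*145 + 23
145 = 6*23 + 7
23 = 3*7 + 2
7 = 3*2 + 1
2 = 2*1 + 0
gcd = 1, so a unique solution mod 25205 exists.
Back-substitute for the Bézout coefficients:
1 = 7 − 3·2
1 = −3·23 + 10·7
1 = 10·145 − 63·23
1 = −63·168 + 73·145
1 = 73·817 − 355·168
1 = −355·2619 + 1138·817
1 = 1138·11293 − 4907·2619
1 = −4907·25205 + 10952·11293
So 11293·(10952) ≡ 1 (mod 25205), giving 11293⁻¹ ≡ 10952.
x ≡ 11293⁻¹·11006 ≡ 10952·11006 ≡ 7402 (mod 25205).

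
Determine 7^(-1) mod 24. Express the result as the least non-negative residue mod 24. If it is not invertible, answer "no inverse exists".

7

Apply the Euclidean algorithm to 24 and 7:
24 = 3×7 + 3
7 = 2×3 + 1
3 = 3×1 + 0
gcd = 1, so the inverse exists. Back-substitute:
1 = 7 − 2·3
1 = −2·24 + 7·7
So 7·7 ≡ 1 (mod 24).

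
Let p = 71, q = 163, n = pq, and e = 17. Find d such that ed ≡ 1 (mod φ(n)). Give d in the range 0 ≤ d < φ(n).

φ(n) = (p−1)(q−1) = 70·162 = 11340.
Need d with 17·d ≡ 1 (mod 11340). Apply the extended Euclidean algorithm:
11340 = 667×17 + 1
17 = 17×1 + 0
Back-substitute:
1 = 11340 − 667·17
So 17·(-667) ≡ 1 (mod 11340), hence d ≡ -667 ≡ 10673 (mod 11340).

10673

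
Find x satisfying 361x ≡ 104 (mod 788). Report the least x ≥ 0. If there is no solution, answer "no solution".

First find gcd(361, 788):
788 = 2·361 + 66
361 = 5·66 + 31
66 = 2·31 + 4
31 = 7·4 + 3
4 = 1·3 + 1
3 = 3·1 + 0
gcd = 1, so a unique solution mod 788 exists.
Back-substitute for the Bézout coefficients:
1 = 4 − 3
1 = −31 + 8·4
1 = 8·66 − 17·31
1 = −17·361 + 93·66
1 = 93·788 − 203·361
So 361·(-203) ≡ 1 (mod 788), giving 361⁻¹ ≡ 585.
x ≡ 361⁻¹·104 ≡ 585·104 ≡ 164 (mod 788).

164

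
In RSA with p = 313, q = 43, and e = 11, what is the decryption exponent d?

φ(n) = (p−1)(q−1) = 312·42 = 13104.
Need d with 11·d ≡ 1 (mod 13104). Apply the extended Euclidean algorithm:
13104 = 1191·11 + 3
11 = 3·3 + 2
3 = 1·2 + 1
2 = 2·1 + 0
Back-substitute:
1 = 3 − 2
1 = −11 + 4·3
1 = 4·13104 − 4765·11
So 11·(-4765) ≡ 1 (mod 13104), hence d ≡ -4765 ≡ 8339 (mod 13104).

8339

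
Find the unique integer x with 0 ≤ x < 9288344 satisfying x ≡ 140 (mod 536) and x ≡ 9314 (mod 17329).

Write x = 140 + 536·k. Then 536·k ≡ 9314 − 140 ≡ 9174 (mod 17329).
Need 536⁻¹ mod 17329. Extended Euclid on (17329, 536):
17329 = 32*536 + 177
536 = 3*177 + 5
177 = 35*5 + 2
5 = 2*2 + 1
2 = 2*1 + 0
Back-substitute:
1 = 5 − 2·2
1 = −2·177 + 71·5
1 = 71·536 − 215·177
1 = −215·17329 + 6951·536
536⁻¹ ≡ 6951 (mod 17329), so k ≡ 6951·9174 ≡ 15083 (mod 17329).
x = 140 + 536·15083 = 8084628.

8084628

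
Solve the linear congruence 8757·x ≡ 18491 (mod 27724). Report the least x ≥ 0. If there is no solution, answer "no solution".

22515

First find gcd(8757, 27724):
27724 = 3*8757 + 1453
8757 = 6*1453 + 39
1453 = 37*39 + 10
39 = 3*10 + 9
10 = 1*9 + 1
9 = 9*1 + 0
gcd = 1, so a unique solution mod 27724 exists.
Back-substitute for the Bézout coefficients:
1 = 10 − 9
1 = −39 + 4·10
1 = 4·1453 − 149·39
1 = −149·8757 + 898·1453
1 = 898·27724 − 2843·8757
So 8757·(-2843) ≡ 1 (mod 27724), giving 8757⁻¹ ≡ 24881.
x ≡ 8757⁻¹·18491 ≡ 24881·18491 ≡ 22515 (mod 27724).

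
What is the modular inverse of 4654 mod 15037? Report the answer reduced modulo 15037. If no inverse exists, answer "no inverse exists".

Run Euclid on (15037, 4654):
15037 = 3×4654 + 1075
4654 = 4×1075 + 354
1075 = 3×354 + 13
354 = 27×13 + 3
13 = 4×3 + 1
3 = 3×1 + 0
The gcd is 1. Working backward:
1 = 13 − 4·3
1 = −4·354 + 109·13
1 = 109·1075 − 331·354
1 = −331·4654 + 1433·1075
1 = 1433·15037 − 4630·4654
So 4654·(-4630) ≡ 1 (mod 15037), and -4630 ≡ 10407 (mod 15037).

10407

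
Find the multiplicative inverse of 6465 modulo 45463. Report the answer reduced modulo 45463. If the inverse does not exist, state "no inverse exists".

10710

Apply the Euclidean algorithm to 45463 and 6465:
45463 = 7·6465 + 208
6465 = 31·208 + 17
208 = 12·17 + 4
17 = 4·4 + 1
4 = 4·1 + 0
Since gcd(6465, 45463) = 1, back-substitute to write 1 as a combination:
1 = 17 − 4·4
1 = −4·208 + 49·17
1 = 49·6465 − 1523·208
1 = −1523·45463 + 10710·6465
So 6465·10710 ≡ 1 (mod 45463).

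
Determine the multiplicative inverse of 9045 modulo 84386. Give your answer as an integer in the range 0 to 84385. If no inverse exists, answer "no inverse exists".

Run Euclid on (84386, 9045):
84386 = 9*9045 + 2981
9045 = 3*2981 + 102
2981 = 29*102 + 23
102 = 4*23 + 10
23 = 2*10 + 3
10 = 3*3 + 1
3 = 3*1 + 0
gcd = 1, so the inverse exists. Back-substitute:
1 = 10 − 3·3
1 = −3·23 + 7·10
1 = 7·102 − 31·23
1 = −31·2981 + 906·102
1 = 906·9045 − 2749·2981
1 = −2749·84386 + 25647·9045
So 9045·25647 ≡ 1 (mod 84386).

25647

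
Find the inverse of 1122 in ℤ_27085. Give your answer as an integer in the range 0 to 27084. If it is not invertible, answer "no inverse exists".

Run Euclid on (27085, 1122):
27085 = 24×1122 + 157
1122 = 7×157 + 23
157 = 6×23 + 19
23 = 1×19 + 4
19 = 4×4 + 3
4 = 1×3 + 1
3 = 3×1 + 0
The gcd is 1. Working backward:
1 = 4 − 3
1 = −19 + 5·4
1 = 5·23 − 6·19
1 = −6·157 + 41·23
1 = 41·1122 − 293·157
1 = −293·27085 + 7073·1122
So 1122·7073 ≡ 1 (mod 27085).

7073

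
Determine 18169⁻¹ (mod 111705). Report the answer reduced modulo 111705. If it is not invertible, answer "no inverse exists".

35284

Run Euclid on (111705, 18169):
111705 = 6*18169 + 2691
18169 = 6*2691 + 2023
2691 = 1*2023 + 668
2023 = 3*668 + 19
668 = 35*19 + 3
19 = 6*3 + 1
3 = 3*1 + 0
The gcd is 1. Working backward:
1 = 19 − 6·3
1 = −6·668 + 211·19
1 = 211·2023 − 639·668
1 = −639·2691 + 850·2023
1 = 850·18169 − 5739·2691
1 = −5739·111705 + 35284·18169
So 18169·35284 ≡ 1 (mod 111705).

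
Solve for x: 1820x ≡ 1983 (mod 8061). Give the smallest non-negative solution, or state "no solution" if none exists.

5037

First find gcd(1820, 8061):
8061 = 4·1820 + 781
1820 = 2·781 + 258
781 = 3·258 + 7
258 = 36·7 + 6
7 = 1·6 + 1
6 = 6·1 + 0
gcd = 1, so a unique solution mod 8061 exists.
Back-substitute for the Bézout coefficients:
1 = 7 − 6
1 = −258 + 37·7
1 = 37·781 − 112·258
1 = −112·1820 + 261·781
1 = 261·8061 − 1156·1820
So 1820·(-1156) ≡ 1 (mod 8061), giving 1820⁻¹ ≡ 6905.
x ≡ 1820⁻¹·1983 ≡ 6905·1983 ≡ 5037 (mod 8061).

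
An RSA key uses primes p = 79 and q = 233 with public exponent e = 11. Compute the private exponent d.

16451

φ(n) = (p−1)(q−1) = 78·232 = 18096.
Need d with 11·d ≡ 1 (mod 18096). Apply the extended Euclidean algorithm:
18096 = 1645·11 + 1
11 = 11·1 + 0
Back-substitute:
1 = 18096 − 1645·11
So 11·(-1645) ≡ 1 (mod 18096), hence d ≡ -1645 ≡ 16451 (mod 18096).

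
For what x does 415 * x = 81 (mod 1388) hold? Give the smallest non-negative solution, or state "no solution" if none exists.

First find gcd(415, 1388):
1388 = 3·415 + 143
415 = 2·143 + 129
143 = 1·129 + 14
129 = 9·14 + 3
14 = 4·3 + 2
3 = 1·2 + 1
2 = 2·1 + 0
gcd = 1, so a unique solution mod 1388 exists.
Back-substitute for the Bézout coefficients:
1 = 3 − 2
1 = −14 + 5·3
1 = 5·129 − 46·14
1 = −46·143 + 51·129
1 = 51·415 − 148·143
1 = −148·1388 + 495·415
So 415·(495) ≡ 1 (mod 1388), giving 415⁻¹ ≡ 495.
x ≡ 415⁻¹·81 ≡ 495·81 ≡ 1231 (mod 1388).

1231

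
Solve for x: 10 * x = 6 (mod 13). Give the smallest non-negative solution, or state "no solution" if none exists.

11

First find gcd(10, 13):
13 = 1·10 + 3
10 = 3·3 + 1
3 = 3·1 + 0
gcd = 1, so a unique solution mod 13 exists.
Back-substitute for the Bézout coefficients:
1 = 10 − 3·3
1 = −3·13 + 4·10
So 10·(4) ≡ 1 (mod 13), giving 10⁻¹ ≡ 4.
x ≡ 10⁻¹·6 ≡ 4·6 ≡ 11 (mod 13).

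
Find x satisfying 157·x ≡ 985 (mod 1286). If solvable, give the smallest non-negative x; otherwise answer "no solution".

809

First find gcd(157, 1286):
1286 = 8*157 + 30
157 = 5*30 + 7
30 = 4*7 + 2
7 = 3*2 + 1
2 = 2*1 + 0
gcd = 1, so a unique solution mod 1286 exists.
Back-substitute for the Bézout coefficients:
1 = 7 − 3·2
1 = −3·30 + 13·7
1 = 13·157 − 68·30
1 = −68·1286 + 557·157
So 157·(557) ≡ 1 (mod 1286), giving 157⁻¹ ≡ 557.
x ≡ 157⁻¹·985 ≡ 557·985 ≡ 809 (mod 1286).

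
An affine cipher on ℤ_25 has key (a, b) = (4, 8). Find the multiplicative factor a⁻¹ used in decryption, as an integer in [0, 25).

19

Extended Euclidean algorithm:
25 = 6×4 + 1
4 = 4×1 + 0
The gcd is 1. Working backward:
1 = 25 − 6·4
So 4·(-6) ≡ 1 (mod 25), and -6 ≡ 19 (mod 25).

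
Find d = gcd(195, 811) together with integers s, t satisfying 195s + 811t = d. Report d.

Euclidean algorithm:
811 = 4*195 + 31
195 = 6*31 + 9
31 = 3*9 + 4
9 = 2*4 + 1
4 = 4*1 + 0
gcd(195, 811) = 1.
Working backward:
1 = 9 − 2·4
1 = −2·31 + 7·9
1 = 7·195 − 44·31
1 = −44·811 + 183·195
So 1 = (-44)·811 + (183)·195.

1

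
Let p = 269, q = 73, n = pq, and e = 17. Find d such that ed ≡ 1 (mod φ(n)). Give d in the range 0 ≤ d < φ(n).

φ(n) = (p−1)(q−1) = 268·72 = 19296.
Need d with 17·d ≡ 1 (mod 19296). Apply the extended Euclidean algorithm:
19296 = 1135·17 + 1
17 = 17·1 + 0
Back-substitute:
1 = 19296 − 1135·17
So 17·(-1135) ≡ 1 (mod 19296), hence d ≡ -1135 ≡ 18161 (mod 19296).

18161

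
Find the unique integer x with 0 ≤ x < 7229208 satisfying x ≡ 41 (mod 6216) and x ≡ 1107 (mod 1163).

3027233

Write x = 41 + 6216·k. Then 6216·k ≡ 1107 − 41 ≡ 1066 (mod 1163).
Need 6216⁻¹ mod 1163. Extended Euclid on (1163, 401):
1163 = 2·401 + 361
401 = 1·361 + 40
361 = 9·40 + 1
40 = 40·1 + 0
Back-substitute:
1 = 361 − 9·40
1 = −9·401 + 10·361
1 = 10·1163 − 29·401
6216⁻¹ ≡ 1134 (mod 1163), so k ≡ 1134·1066 ≡ 487 (mod 1163).
x = 41 + 6216·487 = 3027233.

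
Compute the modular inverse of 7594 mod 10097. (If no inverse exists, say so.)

gcd(10097, 7594) by repeated division:
10097 = 1*7594 + 2503
7594 = 3*2503 + 85
2503 = 29*85 + 38
85 = 2*38 + 9
38 = 4*9 + 2
9 = 4*2 + 1
2 = 2*1 + 0
The gcd is 1. Working backward:
1 = 9 − 4·2
1 = −4·38 + 17·9
1 = 17·85 − 38·38
1 = −38·2503 + 1119·85
1 = 1119·7594 − 3395·2503
1 = −3395·10097 + 4514·7594
So 7594·4514 ≡ 1 (mod 10097).

4514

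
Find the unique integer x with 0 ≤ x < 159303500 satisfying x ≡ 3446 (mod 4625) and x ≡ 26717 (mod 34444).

Write x = 3446 + 4625·k. Then 4625·k ≡ 26717 − 3446 ≡ 23271 (mod 34444).
Need 4625⁻¹ mod 34444. Extended Euclid on (34444, 4625):
34444 = 7·4625 + 2069
4625 = 2·2069 + 487
2069 = 4·487 + 121
487 = 4·121 + 3
121 = 40·3 + 1
3 = 3·1 + 0
Back-substitute:
1 = 121 − 40·3
1 = −40·487 + 161·121
1 = 161·2069 − 684·487
1 = −684·4625 + 1529·2069
1 = 1529·34444 − 11387·4625
4625⁻¹ ≡ 23057 (mod 34444), so k ≡ 23057·23271 ≡ 25259 (mod 34444).
x = 3446 + 4625·25259 = 116826321.

116826321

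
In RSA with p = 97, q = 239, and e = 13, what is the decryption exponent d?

19333

φ(n) = (p−1)(q−1) = 96·238 = 22848.
Need d with 13·d ≡ 1 (mod 22848). Apply the extended Euclidean algorithm:
22848 = 1757·13 + 7
13 = 1·7 + 6
7 = 1·6 + 1
6 = 6·1 + 0
Back-substitute:
1 = 7 − 6
1 = −13 + 2·7
1 = 2·22848 − 3515·13
So 13·(-3515) ≡ 1 (mod 22848), hence d ≡ -3515 ≡ 19333 (mod 22848).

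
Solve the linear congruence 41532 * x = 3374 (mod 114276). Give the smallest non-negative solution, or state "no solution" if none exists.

no solution

gcd(41532, 114276):
114276 = 2×41532 + 31212
41532 = 1×31212 + 10320
31212 = 3×10320 + 252
10320 = 40×252 + 240
252 = 1×240 + 12
240 = 20×12 + 0
gcd = 12, but 12 ∤ 3374, so the congruence has no solution.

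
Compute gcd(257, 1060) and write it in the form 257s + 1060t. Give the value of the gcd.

1

Euclidean algorithm:
1060 = 4×257 + 32
257 = 8×32 + 1
32 = 32×1 + 0
gcd(257, 1060) = 1.
Express as a combination:
1 = 257 − 8·32
1 = −8·1060 + 33·257
So 1 = (-8)·1060 + (33)·257.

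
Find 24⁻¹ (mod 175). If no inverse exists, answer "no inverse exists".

Run Euclid on (175, 24):
175 = 7*24 + 7
24 = 3*7 + 3
7 = 2*3 + 1
3 = 3*1 + 0
The gcd is 1. Working backward:
1 = 7 − 2·3
1 = −2·24 + 7·7
1 = 7·175 − 51·24
Thus 24·(-51) ≡ 1 (mod 175); reducing, -51 mod 175 = 124.

124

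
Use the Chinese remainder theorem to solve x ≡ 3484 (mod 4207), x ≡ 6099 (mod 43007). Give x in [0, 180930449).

165755077

Write x = 3484 + 4207·k. Then 4207·k ≡ 6099 − 3484 ≡ 2615 (mod 43007).
Need 4207⁻¹ mod 43007. Extended Euclid on (43007, 4207):
43007 = 10×4207 + 937
4207 = 4×937 + 459
937 = 2×459 + 19
459 = 24×19 + 3
19 = 6×3 + 1
3 = 3×1 + 0
Back-substitute:
1 = 19 − 6·3
1 = −6·459 + 145·19
1 = 145·937 − 296·459
1 = −296·4207 + 1329·937
1 = 1329·43007 − 13586·4207
4207⁻¹ ≡ 29421 (mod 43007), so k ≡ 29421·2615 ≡ 39399 (mod 43007).
x = 3484 + 4207·39399 = 165755077.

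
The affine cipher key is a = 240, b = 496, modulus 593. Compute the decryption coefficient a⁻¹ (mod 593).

Extended Euclidean algorithm:
593 = 2*240 + 113
240 = 2*113 + 14
113 = 8*14 + 1
14 = 14*1 + 0
The gcd is 1. Working backward:
1 = 113 − 8·14
1 = −8·240 + 17·113
1 = 17·593 − 42·240
Thus 240·(-42) ≡ 1 (mod 593); reducing, -42 mod 593 = 551.

551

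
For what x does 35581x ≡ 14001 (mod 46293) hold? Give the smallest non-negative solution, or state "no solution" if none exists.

3201

First find gcd(35581, 46293):
46293 = 1*35581 + 10712
35581 = 3*10712 + 3445
10712 = 3*3445 + 377
3445 = 9*377 + 52
377 = 7*52 + 13
52 = 4*13 + 0
gcd = 13 and 13 | 14001, so solutions exist. Divide through by 13: 2737x ≡ 1077 (mod 3561).
Now find 2737⁻¹ mod 3561:
3561 = 1·2737 + 824
2737 = 3·824 + 265
824 = 3·265 + 29
265 = 9·29 + 4
29 = 7·4 + 1
4 = 4·1 + 0
Back-substitute:
1 = 29 − 7·4
1 = −7·265 + 64·29
1 = 64·824 − 199·265
1 = −199·2737 + 661·824
1 = 661·3561 − 860·2737
So 2737·(-860) ≡ 1 (mod 3561), i.e. 2737⁻¹ ≡ 2701.
Then x ≡ 2701·1077 ≡ 3201 (mod 3561); the smallest non-negative solution is x = 3201.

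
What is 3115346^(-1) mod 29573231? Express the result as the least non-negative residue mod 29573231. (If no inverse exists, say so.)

28353250

gcd(29573231, 3115346) by repeated division:
29573231 = 9·3115346 + 1535117
3115346 = 2·1535117 + 45112
1535117 = 34·45112 + 1309
45112 = 34·1309 + 606
1309 = 2·606 + 97
606 = 6·97 + 24
97 = 4·24 + 1
24 = 24·1 + 0
gcd = 1, so the inverse exists. Back-substitute:
1 = 97 − 4·24
1 = −4·606 + 25·97
1 = 25·1309 − 54·606
1 = −54·45112 + 1861·1309
1 = 1861·1535117 − 63328·45112
1 = −63328·3115346 + 128517·1535117
1 = 128517·29573231 − 1219981·3115346
Thus 3115346·(-1219981) ≡ 1 (mod 29573231); reducing, -1219981 mod 29573231 = 28353250.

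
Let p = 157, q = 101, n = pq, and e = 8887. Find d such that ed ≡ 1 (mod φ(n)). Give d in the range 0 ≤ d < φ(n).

φ(n) = (p−1)(q−1) = 156·100 = 15600.
Need d with 8887·d ≡ 1 (mod 15600). Apply the extended Euclidean algorithm:
15600 = 1*8887 + 6713
8887 = 1*6713 + 2174
6713 = 3*2174 + 191
2174 = 11*191 + 73
191 = 2*73 + 45
73 = 1*45 + 28
45 = 1*28 + 17
28 = 1*17 + 11
17 = 1*11 + 6
11 = 1*6 + 5
6 = 1*5 + 1
5 = 5*1 + 0
Back-substitute:
1 = 6 − 5
1 = −11 + 2·6
1 = 2·17 − 3·11
1 = −3·28 + 5·17
1 = 5·45 − 8·28
1 = −8·73 + 13·45
1 = 13·191 − 34·73
1 = −34·2174 + 387·191
1 = 387·6713 − 1195·2174
1 = −1195·8887 + 1582·6713
1 = 1582·15600 − 2777·8887
So 8887·(-2777) ≡ 1 (mod 15600), hence d ≡ -2777 ≡ 12823 (mod 15600).

12823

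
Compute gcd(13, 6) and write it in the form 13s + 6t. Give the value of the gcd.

Euclidean algorithm:
13 = 2·6 + 1
6 = 6·1 + 0
gcd(13, 6) = 1.
Working backward:
1 = 13 − 2·6
So 1 = (1)·13 + (-2)·6.

1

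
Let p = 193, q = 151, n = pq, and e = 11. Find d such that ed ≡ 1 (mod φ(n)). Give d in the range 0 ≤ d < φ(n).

φ(n) = (p−1)(q−1) = 192·150 = 28800.
Need d with 11·d ≡ 1 (mod 28800). Apply the extended Euclidean algorithm:
28800 = 2618×11 + 2
11 = 5×2 + 1
2 = 2×1 + 0
Back-substitute:
1 = 11 − 5·2
1 = −5·28800 + 13091·11
So 11·13091 ≡ 1 (mod 28800), hence d = 13091.

13091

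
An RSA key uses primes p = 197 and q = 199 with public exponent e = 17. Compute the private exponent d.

13697

φ(n) = (p−1)(q−1) = 196·198 = 38808.
Need d with 17·d ≡ 1 (mod 38808). Apply the extended Euclidean algorithm:
38808 = 2282×17 + 14
17 = 1×14 + 3
14 = 4×3 + 2
3 = 1×2 + 1
2 = 2×1 + 0
Back-substitute:
1 = 3 − 2
1 = −14 + 5·3
1 = 5·17 − 6·14
1 = −6·38808 + 13697·17
So 17·13697 ≡ 1 (mod 38808), hence d = 13697.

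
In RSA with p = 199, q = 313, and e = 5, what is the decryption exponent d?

φ(n) = (p−1)(q−1) = 198·312 = 61776.
Need d with 5·d ≡ 1 (mod 61776). Apply the extended Euclidean algorithm:
61776 = 12355·5 + 1
5 = 5·1 + 0
Back-substitute:
1 = 61776 − 12355·5
So 5·(-12355) ≡ 1 (mod 61776), hence d ≡ -12355 ≡ 49421 (mod 61776).

49421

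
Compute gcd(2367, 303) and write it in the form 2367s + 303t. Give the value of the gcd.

3

Euclidean algorithm:
2367 = 7×303 + 246
303 = 1×246 + 57
246 = 4×57 + 18
57 = 3×18 + 3
18 = 6×3 + 0
gcd(2367, 303) = 3.
Back-substituting:
3 = 57 − 3·18
3 = −3·246 + 13·57
3 = 13·303 − 16·246
3 = −16·2367 + 125·303
So 3 = (-16)·2367 + (125)·303.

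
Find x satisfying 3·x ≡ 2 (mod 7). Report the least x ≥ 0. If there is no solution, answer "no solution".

First find gcd(3, 7):
7 = 2·3 + 1
3 = 3·1 + 0
gcd = 1, so a unique solution mod 7 exists.
Back-substitute for the Bézout coefficients:
1 = 7 − 2·3
So 3·(-2) ≡ 1 (mod 7), giving 3⁻¹ ≡ 5.
x ≡ 3⁻¹·2 ≡ 5·2 ≡ 3 (mod 7).

3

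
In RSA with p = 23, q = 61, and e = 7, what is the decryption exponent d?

φ(n) = (p−1)(q−1) = 22·60 = 1320.
Need d with 7·d ≡ 1 (mod 1320). Apply the extended Euclidean algorithm:
1320 = 188*7 + 4
7 = 1*4 + 3
4 = 1*3 + 1
3 = 3*1 + 0
Back-substitute:
1 = 4 − 3
1 = −7 + 2·4
1 = 2·1320 − 377·7
So 7·(-377) ≡ 1 (mod 1320), hence d ≡ -377 ≡ 943 (mod 1320).

943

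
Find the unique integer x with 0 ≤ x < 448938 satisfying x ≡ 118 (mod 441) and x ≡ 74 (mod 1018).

145648

Write x = 118 + 441·k. Then 441·k ≡ 74 − 118 ≡ 974 (mod 1018).
Need 441⁻¹ mod 1018. Extended Euclid on (1018, 441):
1018 = 2×441 + 136
441 = 3×136 + 33
136 = 4×33 + 4
33 = 8×4 + 1
4 = 4×1 + 0
Back-substitute:
1 = 33 − 8·4
1 = −8·136 + 33·33
1 = 33·441 − 107·136
1 = −107·1018 + 247·441
441⁻¹ ≡ 247 (mod 1018), so k ≡ 247·974 ≡ 330 (mod 1018).
x = 118 + 441·330 = 145648.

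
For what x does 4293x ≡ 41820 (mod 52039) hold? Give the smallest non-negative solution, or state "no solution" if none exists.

3319

First find gcd(4293, 52039):
52039 = 12·4293 + 523
4293 = 8·523 + 109
523 = 4·109 + 87
109 = 1·87 + 22
87 = 3·22 + 21
22 = 1·21 + 1
21 = 21·1 + 0
gcd = 1, so a unique solution mod 52039 exists.
Back-substitute for the Bézout coefficients:
1 = 22 − 21
1 = −87 + 4·22
1 = 4·109 − 5·87
1 = −5·523 + 24·109
1 = 24·4293 − 197·523
1 = −197·52039 + 2388·4293
So 4293·(2388) ≡ 1 (mod 52039), giving 4293⁻¹ ≡ 2388.
x ≡ 4293⁻¹·41820 ≡ 2388·41820 ≡ 3319 (mod 52039).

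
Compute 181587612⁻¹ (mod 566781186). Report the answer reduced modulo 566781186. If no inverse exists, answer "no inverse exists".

no inverse exists

Compute gcd(181587612, 566781186):
566781186 = 3×181587612 + 22018350
181587612 = 8×22018350 + 5440812
22018350 = 4×5440812 + 255102
5440812 = 21×255102 + 83670
255102 = 3×83670 + 4092
83670 = 20×4092 + 1830
4092 = 2×1830 + 432
1830 = 4×432 + 102
432 = 4×102 + 24
102 = 4×24 + 6
24 = 4×6 + 0
gcd(181587612, 566781186) = 6 ≠ 1, so 181587612 has no multiplicative inverse modulo 566781186.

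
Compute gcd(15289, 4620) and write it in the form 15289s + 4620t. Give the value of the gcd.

Repeated division:
15289 = 3·4620 + 1429
4620 = 3·1429 + 333
1429 = 4·333 + 97
333 = 3·97 + 42
97 = 2·42 + 13
42 = 3·13 + 3
13 = 4·3 + 1
3 = 3·1 + 0
gcd(15289, 4620) = 1.
Express as a combination:
1 = 13 − 4·3
1 = −4·42 + 13·13
1 = 13·97 − 30·42
1 = −30·333 + 103·97
1 = 103·1429 − 442·333
1 = −442·4620 + 1429·1429
1 = 1429·15289 − 4729·4620
So 1 = (1429)·15289 + (-4729)·4620.

1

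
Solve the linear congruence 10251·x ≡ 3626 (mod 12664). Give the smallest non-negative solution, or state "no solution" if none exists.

First find gcd(10251, 12664):
12664 = 1*10251 + 2413
10251 = 4*2413 + 599
2413 = 4*599 + 17
599 = 35*17 + 4
17 = 4*4 + 1
4 = 4*1 + 0
gcd = 1, so a unique solution mod 12664 exists.
Back-substitute for the Bézout coefficients:
1 = 17 − 4·4
1 = −4·599 + 141·17
1 = 141·2413 − 568·599
1 = −568·10251 + 2413·2413
1 = 2413·12664 − 2981·10251
So 10251·(-2981) ≡ 1 (mod 12664), giving 10251⁻¹ ≡ 9683.
x ≡ 10251⁻¹·3626 ≡ 9683·3626 ≡ 5950 (mod 12664).

5950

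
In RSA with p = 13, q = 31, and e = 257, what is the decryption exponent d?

353

φ(n) = (p−1)(q−1) = 12·30 = 360.
Need d with 257·d ≡ 1 (mod 360). Apply the extended Euclidean algorithm:
360 = 1×257 + 103
257 = 2×103 + 51
103 = 2×51 + 1
51 = 51×1 + 0
Back-substitute:
1 = 103 − 2·51
1 = −2·257 + 5·103
1 = 5·360 − 7·257
So 257·(-7) ≡ 1 (mod 360), hence d ≡ -7 ≡ 353 (mod 360).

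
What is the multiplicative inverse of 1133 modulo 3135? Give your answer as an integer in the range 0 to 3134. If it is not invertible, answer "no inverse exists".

no inverse exists

Compute gcd(1133, 3135):
3135 = 2×1133 + 869
1133 = 1×869 + 264
869 = 3×264 + 77
264 = 3×77 + 33
77 = 2×33 + 11
33 = 3×11 + 0
Since gcd = 11 > 1, 1133 is not a unit mod 3135.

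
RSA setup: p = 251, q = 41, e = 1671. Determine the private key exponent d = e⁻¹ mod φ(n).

φ(n) = (p−1)(q−1) = 250·40 = 10000.
Need d with 1671·d ≡ 1 (mod 10000). Apply the extended Euclidean algorithm:
10000 = 5·1671 + 1645
1671 = 1·1645 + 26
1645 = 63·26 + 7
26 = 3·7 + 5
7 = 1·5 + 2
5 = 2·2 + 1
2 = 2·1 + 0
Back-substitute:
1 = 5 − 2·2
1 = −2·7 + 3·5
1 = 3·26 − 11·7
1 = −11·1645 + 696·26
1 = 696·1671 − 707·1645
1 = −707·10000 + 4231·1671
So 1671·4231 ≡ 1 (mod 10000), hence d = 4231.

4231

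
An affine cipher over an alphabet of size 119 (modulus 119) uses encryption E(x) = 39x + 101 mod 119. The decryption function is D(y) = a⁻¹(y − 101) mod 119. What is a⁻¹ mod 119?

gcd(119, 39) by repeated division:
119 = 3·39 + 2
39 = 19·2 + 1
2 = 2·1 + 0
gcd = 1, so the inverse exists. Back-substitute:
1 = 39 − 19·2
1 = −19·119 + 58·39
So 39·58 ≡ 1 (mod 119).

58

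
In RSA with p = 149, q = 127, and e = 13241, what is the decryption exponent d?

φ(n) = (p−1)(q−1) = 148·126 = 18648.
Need d with 13241·d ≡ 1 (mod 18648). Apply the extended Euclidean algorithm:
18648 = 1×13241 + 5407
13241 = 2×5407 + 2427
5407 = 2×2427 + 553
2427 = 4×553 + 215
553 = 2×215 + 123
215 = 1×123 + 92
123 = 1×92 + 31
92 = 2×31 + 30
31 = 1×30 + 1
30 = 30×1 + 0
Back-substitute:
1 = 31 − 30
1 = −92 + 3·31
1 = 3·123 − 4·92
1 = −4·215 + 7·123
1 = 7·553 − 18·215
1 = −18·2427 + 79·553
1 = 79·5407 − 176·2427
1 = −176·13241 + 431·5407
1 = 431·18648 − 607·13241
So 13241·(-607) ≡ 1 (mod 18648), hence d ≡ -607 ≡ 18041 (mod 18648).

18041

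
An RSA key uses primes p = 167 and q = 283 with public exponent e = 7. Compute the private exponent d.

φ(n) = (p−1)(q−1) = 166·282 = 46812.
Need d with 7·d ≡ 1 (mod 46812). Apply the extended Euclidean algorithm:
46812 = 6687*7 + 3
7 = 2*3 + 1
3 = 3*1 + 0
Back-substitute:
1 = 7 − 2·3
1 = −2·46812 + 13375·7
So 7·13375 ≡ 1 (mod 46812), hence d = 13375.

13375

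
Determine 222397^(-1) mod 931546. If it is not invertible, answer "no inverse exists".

Euclidean algorithm on 931546, 222397:
931546 = 4×222397 + 41958
222397 = 5×41958 + 12607
41958 = 3×12607 + 4137
12607 = 3×4137 + 196
4137 = 21×196 + 21
196 = 9×21 + 7
21 = 3×7 + 0
The gcd is 7, not 1, hence no inverse exists.

no inverse exists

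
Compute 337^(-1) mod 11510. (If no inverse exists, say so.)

5533

gcd(11510, 337) by repeated division:
11510 = 34·337 + 52
337 = 6·52 + 25
52 = 2·25 + 2
25 = 12·2 + 1
2 = 2·1 + 0
The gcd is 1. Working backward:
1 = 25 − 12·2
1 = −12·52 + 25·25
1 = 25·337 − 162·52
1 = −162·11510 + 5533·337
So 337·5533 ≡ 1 (mod 11510).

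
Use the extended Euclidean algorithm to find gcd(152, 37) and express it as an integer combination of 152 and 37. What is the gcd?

1

Euclidean algorithm:
152 = 4*37 + 4
37 = 9*4 + 1
4 = 4*1 + 0
gcd(152, 37) = 1.
Express as a combination:
1 = 37 − 9·4
1 = −9·152 + 37·37
So 1 = (-9)·152 + (37)·37.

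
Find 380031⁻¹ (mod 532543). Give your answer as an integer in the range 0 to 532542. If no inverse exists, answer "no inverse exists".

55642

Run Euclid on (532543, 380031):
532543 = 1×380031 + 152512
380031 = 2×152512 + 75007
152512 = 2×75007 + 2498
75007 = 30×2498 + 67
2498 = 37×67 + 19
67 = 3×19 + 10
19 = 1×10 + 9
10 = 1×9 + 1
9 = 9×1 + 0
The gcd is 1. Working backward:
1 = 10 − 9
1 = −19 + 2·10
1 = 2·67 − 7·19
1 = −7·2498 + 261·67
1 = 261·75007 − 7837·2498
1 = −7837·152512 + 15935·75007
1 = 15935·380031 − 39707·152512
1 = −39707·532543 + 55642·380031
So 380031·55642 ≡ 1 (mod 532543).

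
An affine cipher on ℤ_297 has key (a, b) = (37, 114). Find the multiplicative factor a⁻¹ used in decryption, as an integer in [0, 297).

289

Run Euclid on (297, 37):
297 = 8×37 + 1
37 = 37×1 + 0
The gcd is 1. Working backward:
1 = 297 − 8·37
Thus 37·(-8) ≡ 1 (mod 297); reducing, -8 mod 297 = 289.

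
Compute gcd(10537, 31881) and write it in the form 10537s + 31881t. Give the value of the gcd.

1

Repeated division:
31881 = 3×10537 + 270
10537 = 39×270 + 7
270 = 38×7 + 4
7 = 1×4 + 3
4 = 1×3 + 1
3 = 3×1 + 0
gcd(10537, 31881) = 1.
Express as a combination:
1 = 4 − 3
1 = −7 + 2·4
1 = 2·270 − 77·7
1 = −77·10537 + 3005·270
1 = 3005·31881 − 9092·10537
So 1 = (3005)·31881 + (-9092)·10537.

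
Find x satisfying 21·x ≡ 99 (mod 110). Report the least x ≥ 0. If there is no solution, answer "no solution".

99

First find gcd(21, 110):
110 = 5·21 + 5
21 = 4·5 + 1
5 = 5·1 + 0
gcd = 1, so a unique solution mod 110 exists.
Back-substitute for the Bézout coefficients:
1 = 21 − 4·5
1 = −4·110 + 21·21
So 21·(21) ≡ 1 (mod 110), giving 21⁻¹ ≡ 21.
x ≡ 21⁻¹·99 ≡ 21·99 ≡ 99 (mod 110).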